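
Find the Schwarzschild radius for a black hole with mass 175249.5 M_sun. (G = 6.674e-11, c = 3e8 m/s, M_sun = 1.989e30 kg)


M = 175249.5 * 1.989e30 kg = 3.485712555e+35 kg. rs = 2GM/c^2 = 2 * 6.674e-11 * 3.485712555e+35 / (3e8)^2 = 5.170e+08

5.170e+08 m


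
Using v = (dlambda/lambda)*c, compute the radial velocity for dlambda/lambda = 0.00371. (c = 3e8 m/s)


v = (dlambda/lambda) * c = 0.00371 * 3e8 = 1.113e+06

1.113e+06 m/s


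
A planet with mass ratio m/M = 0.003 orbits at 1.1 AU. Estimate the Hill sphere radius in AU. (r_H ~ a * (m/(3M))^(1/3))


r_H = a * (m/3M)^(1/3) = 1.1 * (0.003/3)^(1/3) = 0.11

0.11 AU


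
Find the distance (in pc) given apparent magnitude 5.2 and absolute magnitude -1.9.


d = 10^((m - M + 5)/5) = 10^((5.2 - -1.9 + 5)/5) = 263.0268

263.0268 pc


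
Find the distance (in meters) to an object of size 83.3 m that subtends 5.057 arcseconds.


D = size / theta_rad, theta_rad = 5.057 * pi/(180*3600) = 2.452e-05, D = 3.398e+06

3.398e+06 m


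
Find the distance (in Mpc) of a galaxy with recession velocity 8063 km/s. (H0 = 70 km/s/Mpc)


d = v / H0 = 8063 / 70 = 115.1857

115.1857 Mpc


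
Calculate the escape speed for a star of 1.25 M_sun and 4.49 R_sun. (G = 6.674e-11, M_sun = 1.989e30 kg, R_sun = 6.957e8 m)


M = 1.25 * 1.989e30 kg = 2.48625e+30 kg; R = 4.49 * 6.957e8 m = 3.123693e+09 m. v_esc = sqrt(2GM/R) = sqrt(2 * 6.674e-11 * 2.48625e+30 / 3.123693e+09) = 325946.5022

325946.5022 m/s


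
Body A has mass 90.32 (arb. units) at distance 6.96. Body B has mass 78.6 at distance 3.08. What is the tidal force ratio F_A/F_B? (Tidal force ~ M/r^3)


Ratio = (M1/r1^3) / (M2/r2^3) = (90.32/6.96^3) / (78.6/3.08^3) = 0.0996

0.0996


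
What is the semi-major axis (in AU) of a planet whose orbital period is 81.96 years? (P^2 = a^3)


a = P^(2/3) = 81.96^(2/3) = 18.8684

18.8684 AU


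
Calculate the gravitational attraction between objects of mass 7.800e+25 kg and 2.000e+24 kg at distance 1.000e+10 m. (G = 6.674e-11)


F = G*m1*m2/r^2 = 6.674e-11 * 7.800e+25 * 2.000e+24 / (1.000e+10)^2 = 6.674e-11 * 1.560e+50 / 1.000e+20 = 1.041e+20

1.041e+20 N


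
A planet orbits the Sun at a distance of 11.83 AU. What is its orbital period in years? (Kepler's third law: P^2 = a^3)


P = a^(3/2) = 11.83^1.5 = 40.689

40.689 years


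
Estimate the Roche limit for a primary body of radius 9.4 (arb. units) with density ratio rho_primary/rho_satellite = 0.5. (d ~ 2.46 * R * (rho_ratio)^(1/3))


d_Roche = 2.46 * 9.4 * 0.5^(1/3) = 18.3535

18.3535


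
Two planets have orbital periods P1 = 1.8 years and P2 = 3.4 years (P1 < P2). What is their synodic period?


1/P_syn = |1/P1 - 1/P2| = |1/1.8 - 1/3.4| => P_syn = 3.825

3.825 years


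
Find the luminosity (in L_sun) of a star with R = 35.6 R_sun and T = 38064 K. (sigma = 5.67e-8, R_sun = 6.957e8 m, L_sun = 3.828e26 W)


R = 35.6 * 6.957e8 m = 2.476692e+10 m. L = 4*pi*R^2*sigma*T^4 = 4*pi*(2.476692e+10)^2 * 5.67e-8 * 38064^4 = 9.174758138e+32 W. L/L_sun = 9.174758138e+32 / 3.828e26 = 2.397e+06

2.397e+06 L_sun


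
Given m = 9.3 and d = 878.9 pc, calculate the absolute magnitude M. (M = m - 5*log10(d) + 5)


M = m - 5*log10(d) + 5 = 9.3 - 5*log10(878.9) + 5 = -0.4197

-0.4197


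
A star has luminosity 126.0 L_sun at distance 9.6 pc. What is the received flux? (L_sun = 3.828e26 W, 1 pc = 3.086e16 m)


F = L / (4*pi*d^2) = 4.823e+28 / (4*pi*(2.963e+17)^2) = 4.373e-08

4.373e-08 W/m^2


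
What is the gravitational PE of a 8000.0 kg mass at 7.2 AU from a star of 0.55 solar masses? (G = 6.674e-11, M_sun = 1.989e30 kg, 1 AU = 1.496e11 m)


M = 0.55 * 1.989e30 kg = 1.09395e+30 kg; r = 7.2 AU * 1.496e11 m/AU = 1.07712e+12 m. U = -GM*m/r = -(6.674e-11 * 1.09395e+30 * 8000.0) / 1.07712e+12 = -5.423e+11

-5.423e+11 J


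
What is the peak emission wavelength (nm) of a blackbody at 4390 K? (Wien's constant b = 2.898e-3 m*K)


lam_max = b / T = 2.898e-3 / 4390 = 6.601e-07 m = 660.1367 nm

660.1367 nm


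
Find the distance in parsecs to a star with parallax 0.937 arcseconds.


d = 1/p = 1/0.937 = 1.0672

1.0672 pc


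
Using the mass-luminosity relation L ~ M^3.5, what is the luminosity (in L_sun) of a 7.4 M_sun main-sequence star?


L/L_sun = (M/M_sun)^3.5 = 7.4^3.5 = 1102.3285

1102.3285 L_sun


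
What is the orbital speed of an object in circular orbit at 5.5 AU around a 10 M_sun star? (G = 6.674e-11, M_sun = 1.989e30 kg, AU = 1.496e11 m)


v = sqrt(GM/r) = sqrt(6.674e-11 * 1.989e+31 / 8.228e+11) = 40166.4409

40166.4409 m/s


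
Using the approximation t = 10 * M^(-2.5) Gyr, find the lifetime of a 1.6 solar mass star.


t = 10 * M^(-2.5) = 10 * 1.6^(-2.5) = 3.0882

3.0882 Gyr


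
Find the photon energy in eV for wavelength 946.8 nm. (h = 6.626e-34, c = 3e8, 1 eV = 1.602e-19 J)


E = hc/lambda = 6.626e-34 * 3e8 / 9.468e-07 = 2.099e-19 J = 1.3105 eV

1.3105 eV


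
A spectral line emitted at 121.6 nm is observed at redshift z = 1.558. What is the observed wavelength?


lam_obs = lam_emit * (1 + z) = 121.6 * (1 + 1.558) = 311.0528

311.0528 nm


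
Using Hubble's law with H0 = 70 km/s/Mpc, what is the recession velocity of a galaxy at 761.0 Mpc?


v = H0 * d = 70 * 761.0 = 53270.0

53270.0 km/s


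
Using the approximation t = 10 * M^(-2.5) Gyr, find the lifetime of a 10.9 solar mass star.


t = 10 * M^(-2.5) = 10 * 10.9^(-2.5) = 0.0255

0.0255 Gyr


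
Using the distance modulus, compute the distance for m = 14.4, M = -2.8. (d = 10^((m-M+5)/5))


d = 10^((m - M + 5)/5) = 10^((14.4 - -2.8 + 5)/5) = 27542.287

27542.287 pc


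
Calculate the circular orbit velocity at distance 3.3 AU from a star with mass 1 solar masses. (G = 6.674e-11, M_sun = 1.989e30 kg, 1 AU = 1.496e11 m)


v = sqrt(GM/r) = sqrt(6.674e-11 * 1.989e+30 / 4.937e+11) = 16397.8808

16397.8808 m/s


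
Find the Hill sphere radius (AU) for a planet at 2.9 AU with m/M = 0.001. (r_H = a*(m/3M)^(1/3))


r_H = a * (m/3M)^(1/3) = 2.9 * (0.001/3)^(1/3) = 0.2011

0.2011 AU


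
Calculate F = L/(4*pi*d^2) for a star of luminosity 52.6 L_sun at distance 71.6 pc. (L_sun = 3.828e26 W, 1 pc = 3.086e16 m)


F = L / (4*pi*d^2) = 2.014e+28 / (4*pi*(2.210e+18)^2) = 3.282e-10

3.282e-10 W/m^2


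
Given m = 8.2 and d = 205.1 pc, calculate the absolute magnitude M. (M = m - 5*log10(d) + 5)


M = m - 5*log10(d) + 5 = 8.2 - 5*log10(205.1) + 5 = 1.6402

1.6402


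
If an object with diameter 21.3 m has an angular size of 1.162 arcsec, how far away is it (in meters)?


D = size / theta_rad, theta_rad = 1.162 * pi/(180*3600) = 5.634e-06, D = 3.781e+06

3.781e+06 m


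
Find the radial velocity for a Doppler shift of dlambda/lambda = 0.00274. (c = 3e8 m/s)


v = (dlambda/lambda) * c = 0.00274 * 3e8 = 822000.0

822000.0 m/s


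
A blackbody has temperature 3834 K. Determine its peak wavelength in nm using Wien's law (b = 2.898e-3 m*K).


lam_max = b / T = 2.898e-3 / 3834 = 7.559e-07 m = 755.8685 nm

755.8685 nm


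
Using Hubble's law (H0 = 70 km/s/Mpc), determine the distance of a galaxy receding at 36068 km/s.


d = v / H0 = 36068 / 70 = 515.2571

515.2571 Mpc


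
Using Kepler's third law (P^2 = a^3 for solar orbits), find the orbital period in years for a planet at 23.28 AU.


P = a^(3/2) = 23.28^1.5 = 112.3245

112.3245 years


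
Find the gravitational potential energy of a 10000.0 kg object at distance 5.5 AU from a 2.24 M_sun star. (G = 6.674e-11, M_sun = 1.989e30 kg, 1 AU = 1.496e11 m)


M = 2.24 * 1.989e30 kg = 4.45536e+30 kg; r = 5.5 AU * 1.496e11 m/AU = 8.228e+11 m. U = -GM*m/r = -(6.674e-11 * 4.45536e+30 * 10000.0) / 8.228e+11 = -3.614e+12

-3.614e+12 J


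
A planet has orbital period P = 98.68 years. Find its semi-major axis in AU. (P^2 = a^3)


a = P^(2/3) = 98.68^(2/3) = 21.3543

21.3543 AU


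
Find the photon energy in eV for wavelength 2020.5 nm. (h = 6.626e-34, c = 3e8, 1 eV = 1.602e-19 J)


E = hc/lambda = 6.626e-34 * 3e8 / 2.020e-06 = 9.838e-20 J = 0.6141 eV

0.6141 eV


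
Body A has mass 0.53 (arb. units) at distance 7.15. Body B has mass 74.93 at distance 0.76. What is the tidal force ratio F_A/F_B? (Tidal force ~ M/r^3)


Ratio = (M1/r1^3) / (M2/r2^3) = (0.53/7.15^3) / (74.93/0.76^3) = 8.495e-06

8.495e-06


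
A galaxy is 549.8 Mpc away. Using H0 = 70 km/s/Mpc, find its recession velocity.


v = H0 * d = 70 * 549.8 = 38486.0

38486.0 km/s


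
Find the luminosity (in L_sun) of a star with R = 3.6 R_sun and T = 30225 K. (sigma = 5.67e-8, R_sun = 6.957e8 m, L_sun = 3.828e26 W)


R = 3.6 * 6.957e8 m = 2.50452e+09 m. L = 4*pi*R^2*sigma*T^4 = 4*pi*(2.50452e+09)^2 * 5.67e-8 * 30225^4 = 3.729985721e+30 W. L/L_sun = 3.729985721e+30 / 3.828e26 = 9743.9543

9743.9543 L_sun


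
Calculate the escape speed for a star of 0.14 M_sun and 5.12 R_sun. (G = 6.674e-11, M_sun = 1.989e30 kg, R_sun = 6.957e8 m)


M = 0.14 * 1.989e30 kg = 2.7846e+29 kg; R = 5.12 * 6.957e8 m = 3.561984e+09 m. v_esc = sqrt(2GM/R) = sqrt(2 * 6.674e-11 * 2.7846e+29 / 3.561984e+09) = 102151.2126

102151.2126 m/s


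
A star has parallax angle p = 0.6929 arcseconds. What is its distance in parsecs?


d = 1/p = 1/0.6929 = 1.4432

1.4432 pc


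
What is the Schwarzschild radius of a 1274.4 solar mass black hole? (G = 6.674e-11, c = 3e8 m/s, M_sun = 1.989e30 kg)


M = 1274.4 * 1.989e30 kg = 2.5347816e+33 kg. rs = 2GM/c^2 = 2 * 6.674e-11 * 2.5347816e+33 / (3e8)^2 = 3.759e+06

3.759e+06 m


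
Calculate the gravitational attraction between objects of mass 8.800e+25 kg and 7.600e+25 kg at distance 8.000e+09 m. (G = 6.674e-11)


F = G*m1*m2/r^2 = 6.674e-11 * 8.800e+25 * 7.600e+25 / (8.000e+09)^2 = 6.674e-11 * 6.688e+51 / 6.400e+19 = 6.974e+21

6.974e+21 N


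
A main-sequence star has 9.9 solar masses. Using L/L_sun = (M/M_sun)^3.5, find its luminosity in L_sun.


L/L_sun = (M/M_sun)^3.5 = 9.9^3.5 = 3052.9745

3052.9745 L_sun


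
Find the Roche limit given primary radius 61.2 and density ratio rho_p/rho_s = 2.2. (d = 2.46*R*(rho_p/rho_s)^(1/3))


d_Roche = 2.46 * 61.2 * 2.2^(1/3) = 195.8066

195.8066


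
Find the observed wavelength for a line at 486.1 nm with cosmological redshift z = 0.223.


lam_obs = lam_emit * (1 + z) = 486.1 * (1 + 0.223) = 594.5003

594.5003 nm


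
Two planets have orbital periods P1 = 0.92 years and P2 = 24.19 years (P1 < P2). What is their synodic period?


1/P_syn = |1/P1 - 1/P2| = |1/0.92 - 1/24.19| => P_syn = 0.9564

0.9564 years


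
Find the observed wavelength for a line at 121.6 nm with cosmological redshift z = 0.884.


lam_obs = lam_emit * (1 + z) = 121.6 * (1 + 0.884) = 229.0944

229.0944 nm


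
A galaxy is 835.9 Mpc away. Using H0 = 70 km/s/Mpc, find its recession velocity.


v = H0 * d = 70 * 835.9 = 58513.0

58513.0 km/s


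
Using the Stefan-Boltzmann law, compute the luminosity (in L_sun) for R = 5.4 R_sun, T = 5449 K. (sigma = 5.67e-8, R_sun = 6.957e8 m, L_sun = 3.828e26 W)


R = 5.4 * 6.957e8 m = 3.75678e+09 m. L = 4*pi*R^2*sigma*T^4 = 4*pi*(3.75678e+09)^2 * 5.67e-8 * 5449^4 = 8.86526416e+27 W. L/L_sun = 8.86526416e+27 / 3.828e26 = 23.159

23.159 L_sun


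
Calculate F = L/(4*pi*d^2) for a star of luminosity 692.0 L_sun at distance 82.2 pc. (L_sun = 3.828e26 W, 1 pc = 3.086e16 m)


F = L / (4*pi*d^2) = 2.649e+29 / (4*pi*(2.537e+18)^2) = 3.276e-09

3.276e-09 W/m^2


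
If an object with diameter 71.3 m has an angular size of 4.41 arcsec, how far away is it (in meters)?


D = size / theta_rad, theta_rad = 4.41 * pi/(180*3600) = 2.138e-05, D = 3.335e+06

3.335e+06 m


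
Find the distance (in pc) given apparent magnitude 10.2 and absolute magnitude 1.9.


d = 10^((m - M + 5)/5) = 10^((10.2 - 1.9 + 5)/5) = 457.0882

457.0882 pc


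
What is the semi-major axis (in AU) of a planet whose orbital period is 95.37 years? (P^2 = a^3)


a = P^(2/3) = 95.37^(2/3) = 20.8741

20.8741 AU


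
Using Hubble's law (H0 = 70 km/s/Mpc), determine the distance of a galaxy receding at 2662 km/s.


d = v / H0 = 2662 / 70 = 38.0286

38.0286 Mpc


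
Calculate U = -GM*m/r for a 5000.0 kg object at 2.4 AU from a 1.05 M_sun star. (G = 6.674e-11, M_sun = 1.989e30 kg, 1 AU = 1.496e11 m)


M = 1.05 * 1.989e30 kg = 2.08845e+30 kg; r = 2.4 AU * 1.496e11 m/AU = 3.5904e+11 m. U = -GM*m/r = -(6.674e-11 * 2.08845e+30 * 5000.0) / 3.5904e+11 = -1.941e+12

-1.941e+12 J


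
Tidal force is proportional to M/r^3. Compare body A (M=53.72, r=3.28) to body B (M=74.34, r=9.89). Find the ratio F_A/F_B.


Ratio = (M1/r1^3) / (M2/r2^3) = (53.72/3.28^3) / (74.34/9.89^3) = 19.8098

19.8098


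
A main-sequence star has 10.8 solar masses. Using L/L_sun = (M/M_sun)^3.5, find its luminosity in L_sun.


L/L_sun = (M/M_sun)^3.5 = 10.8^3.5 = 4139.8361

4139.8361 L_sun


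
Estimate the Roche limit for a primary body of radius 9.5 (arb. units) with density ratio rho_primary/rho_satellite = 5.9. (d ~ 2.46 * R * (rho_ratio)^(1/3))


d_Roche = 2.46 * 9.5 * 5.9^(1/3) = 42.2289

42.2289


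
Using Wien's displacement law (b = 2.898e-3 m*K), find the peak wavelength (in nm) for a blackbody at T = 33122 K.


lam_max = b / T = 2.898e-3 / 33122 = 8.749e-08 m = 87.4947 nm

87.4947 nm


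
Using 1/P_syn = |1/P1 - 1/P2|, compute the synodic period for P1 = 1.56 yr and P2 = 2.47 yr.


1/P_syn = |1/P1 - 1/P2| = |1/1.56 - 1/2.47| => P_syn = 4.2343

4.2343 years


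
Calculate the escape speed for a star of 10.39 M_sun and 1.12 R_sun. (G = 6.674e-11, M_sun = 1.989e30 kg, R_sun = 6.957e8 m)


M = 10.39 * 1.989e30 kg = 2.066571e+31 kg; R = 1.12 * 6.957e8 m = 7.79184e+08 m. v_esc = sqrt(2GM/R) = sqrt(2 * 6.674e-11 * 2.066571e+31 / 7.79184e+08) = 1.882e+06

1.882e+06 m/s


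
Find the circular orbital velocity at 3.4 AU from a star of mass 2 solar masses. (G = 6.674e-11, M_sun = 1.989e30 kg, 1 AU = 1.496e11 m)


v = sqrt(GM/r) = sqrt(6.674e-11 * 3.978e+30 / 5.086e+11) = 22846.5294

22846.5294 m/s


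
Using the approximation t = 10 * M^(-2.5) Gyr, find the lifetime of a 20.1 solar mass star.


t = 10 * M^(-2.5) = 10 * 20.1^(-2.5) = 0.0055

0.0055 Gyr


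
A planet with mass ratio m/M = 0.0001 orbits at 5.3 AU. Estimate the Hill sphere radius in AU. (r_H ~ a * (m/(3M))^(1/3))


r_H = a * (m/3M)^(1/3) = 5.3 * (0.0001/3)^(1/3) = 0.1706

0.1706 AU


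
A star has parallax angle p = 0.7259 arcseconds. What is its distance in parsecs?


d = 1/p = 1/0.7259 = 1.3776

1.3776 pc


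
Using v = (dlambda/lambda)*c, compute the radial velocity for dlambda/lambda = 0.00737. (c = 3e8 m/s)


v = (dlambda/lambda) * c = 0.00737 * 3e8 = 2.211e+06

2.211e+06 m/s


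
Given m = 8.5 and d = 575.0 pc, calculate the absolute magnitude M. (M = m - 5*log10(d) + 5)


M = m - 5*log10(d) + 5 = 8.5 - 5*log10(575.0) + 5 = -0.2983

-0.2983


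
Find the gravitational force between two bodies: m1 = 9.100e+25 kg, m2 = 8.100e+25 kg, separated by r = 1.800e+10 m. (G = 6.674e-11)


F = G*m1*m2/r^2 = 6.674e-11 * 9.100e+25 * 8.100e+25 / (1.800e+10)^2 = 6.674e-11 * 7.371e+51 / 3.240e+20 = 1.518e+21

1.518e+21 N


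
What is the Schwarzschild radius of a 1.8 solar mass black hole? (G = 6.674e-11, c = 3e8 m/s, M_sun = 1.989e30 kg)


M = 1.8 * 1.989e30 kg = 3.5802e+30 kg. rs = 2GM/c^2 = 2 * 6.674e-11 * 3.5802e+30 / (3e8)^2 = 5309.8344

5309.8344 m


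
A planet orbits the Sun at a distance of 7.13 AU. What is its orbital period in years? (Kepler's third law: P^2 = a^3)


P = a^(3/2) = 7.13^1.5 = 19.0386

19.0386 years


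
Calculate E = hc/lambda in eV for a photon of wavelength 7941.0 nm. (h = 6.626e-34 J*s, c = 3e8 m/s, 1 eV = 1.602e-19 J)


E = hc/lambda = 6.626e-34 * 3e8 / 7.941e-06 = 2.503e-20 J = 0.1563 eV

0.1563 eV


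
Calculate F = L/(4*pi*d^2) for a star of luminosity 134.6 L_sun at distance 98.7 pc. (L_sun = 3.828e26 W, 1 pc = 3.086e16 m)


F = L / (4*pi*d^2) = 5.152e+28 / (4*pi*(3.046e+18)^2) = 4.420e-10

4.420e-10 W/m^2


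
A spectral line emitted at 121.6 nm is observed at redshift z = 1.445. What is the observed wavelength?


lam_obs = lam_emit * (1 + z) = 121.6 * (1 + 1.445) = 297.312

297.312 nm


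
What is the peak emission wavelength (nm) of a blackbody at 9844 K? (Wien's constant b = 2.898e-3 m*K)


lam_max = b / T = 2.898e-3 / 9844 = 2.944e-07 m = 294.3925 nm

294.3925 nm


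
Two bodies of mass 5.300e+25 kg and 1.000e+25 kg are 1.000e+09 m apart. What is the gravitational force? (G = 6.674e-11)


F = G*m1*m2/r^2 = 6.674e-11 * 5.300e+25 * 1.000e+25 / (1.000e+09)^2 = 6.674e-11 * 5.300e+50 / 1.000e+18 = 3.537e+22

3.537e+22 N


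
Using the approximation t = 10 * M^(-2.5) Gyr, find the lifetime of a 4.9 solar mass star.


t = 10 * M^(-2.5) = 10 * 4.9^(-2.5) = 0.1882

0.1882 Gyr


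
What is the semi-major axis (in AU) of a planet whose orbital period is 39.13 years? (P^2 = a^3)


a = P^(2/3) = 39.13^(2/3) = 11.5259

11.5259 AU


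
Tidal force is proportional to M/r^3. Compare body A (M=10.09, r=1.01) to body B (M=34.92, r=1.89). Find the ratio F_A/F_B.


Ratio = (M1/r1^3) / (M2/r2^3) = (10.09/1.01^3) / (34.92/1.89^3) = 1.8934

1.8934


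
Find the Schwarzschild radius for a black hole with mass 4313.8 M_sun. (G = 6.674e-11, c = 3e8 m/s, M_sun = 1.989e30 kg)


M = 4313.8 * 1.989e30 kg = 8.5801482e+33 kg. rs = 2GM/c^2 = 2 * 6.674e-11 * 8.5801482e+33 / (3e8)^2 = 1.273e+07

1.273e+07 m


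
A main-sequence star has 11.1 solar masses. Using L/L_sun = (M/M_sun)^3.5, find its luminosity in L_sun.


L/L_sun = (M/M_sun)^3.5 = 11.1^3.5 = 4556.49

4556.49 L_sun


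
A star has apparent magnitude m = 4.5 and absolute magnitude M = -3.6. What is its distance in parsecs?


d = 10^((m - M + 5)/5) = 10^((4.5 - -3.6 + 5)/5) = 416.8694

416.8694 pc


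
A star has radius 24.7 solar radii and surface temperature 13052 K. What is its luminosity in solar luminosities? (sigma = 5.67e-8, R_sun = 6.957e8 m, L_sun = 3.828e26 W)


R = 24.7 * 6.957e8 m = 1.718379e+10 m. L = 4*pi*R^2*sigma*T^4 = 4*pi*(1.718379e+10)^2 * 5.67e-8 * 13052^4 = 6.105751103e+30 W. L/L_sun = 6.105751103e+30 / 3.828e26 = 15950.238

15950.238 L_sun


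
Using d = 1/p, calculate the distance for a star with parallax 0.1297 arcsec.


d = 1/p = 1/0.1297 = 7.7101

7.7101 pc


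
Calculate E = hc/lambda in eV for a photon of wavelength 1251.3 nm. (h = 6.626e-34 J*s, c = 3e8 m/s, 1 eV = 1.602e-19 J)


E = hc/lambda = 6.626e-34 * 3e8 / 1.251e-06 = 1.589e-19 J = 0.9916 eV

0.9916 eV


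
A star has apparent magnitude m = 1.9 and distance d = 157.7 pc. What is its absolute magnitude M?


M = m - 5*log10(d) + 5 = 1.9 - 5*log10(157.7) + 5 = -4.0892

-4.0892


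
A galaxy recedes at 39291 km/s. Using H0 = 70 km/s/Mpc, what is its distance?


d = v / H0 = 39291 / 70 = 561.3

561.3 Mpc


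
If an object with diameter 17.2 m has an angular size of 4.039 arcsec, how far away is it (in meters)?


D = size / theta_rad, theta_rad = 4.039 * pi/(180*3600) = 1.958e-05, D = 878374.5153

878374.5153 m


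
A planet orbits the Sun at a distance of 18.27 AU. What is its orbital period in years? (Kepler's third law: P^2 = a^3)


P = a^(3/2) = 18.27^1.5 = 78.0922

78.0922 years


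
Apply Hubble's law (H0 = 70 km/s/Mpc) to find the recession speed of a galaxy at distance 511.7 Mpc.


v = H0 * d = 70 * 511.7 = 35819.0

35819.0 km/s


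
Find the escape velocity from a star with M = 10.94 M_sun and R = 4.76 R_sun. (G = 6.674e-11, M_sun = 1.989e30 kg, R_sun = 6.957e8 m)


M = 10.94 * 1.989e30 kg = 2.175966e+31 kg; R = 4.76 * 6.957e8 m = 3.311532e+09 m. v_esc = sqrt(2GM/R) = sqrt(2 * 6.674e-11 * 2.175966e+31 / 3.311532e+09) = 936525.6435

936525.6435 m/s


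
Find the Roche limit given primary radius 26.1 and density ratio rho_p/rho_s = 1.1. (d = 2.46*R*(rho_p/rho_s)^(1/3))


d_Roche = 2.46 * 26.1 * 1.1^(1/3) = 66.2786

66.2786


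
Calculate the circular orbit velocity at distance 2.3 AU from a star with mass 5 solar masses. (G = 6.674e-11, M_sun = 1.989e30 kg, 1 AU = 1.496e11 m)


v = sqrt(GM/r) = sqrt(6.674e-11 * 9.945e+30 / 3.441e+11) = 43920.3488

43920.3488 m/s


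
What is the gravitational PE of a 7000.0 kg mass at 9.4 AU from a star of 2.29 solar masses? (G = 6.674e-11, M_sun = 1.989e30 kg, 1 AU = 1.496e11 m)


M = 2.29 * 1.989e30 kg = 4.55481e+30 kg; r = 9.4 AU * 1.496e11 m/AU = 1.40624e+12 m. U = -GM*m/r = -(6.674e-11 * 4.55481e+30 * 7000.0) / 1.40624e+12 = -1.513e+12

-1.513e+12 J


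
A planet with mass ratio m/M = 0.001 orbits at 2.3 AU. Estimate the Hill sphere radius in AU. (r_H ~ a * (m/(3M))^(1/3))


r_H = a * (m/3M)^(1/3) = 2.3 * (0.001/3)^(1/3) = 0.1595

0.1595 AU


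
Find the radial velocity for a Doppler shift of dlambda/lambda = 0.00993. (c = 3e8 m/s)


v = (dlambda/lambda) * c = 0.00993 * 3e8 = 2.979e+06

2.979e+06 m/s


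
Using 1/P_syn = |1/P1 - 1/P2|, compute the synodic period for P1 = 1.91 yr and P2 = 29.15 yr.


1/P_syn = |1/P1 - 1/P2| = |1/1.91 - 1/29.15| => P_syn = 2.0439

2.0439 years


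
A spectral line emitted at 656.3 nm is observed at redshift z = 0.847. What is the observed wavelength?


lam_obs = lam_emit * (1 + z) = 656.3 * (1 + 0.847) = 1212.1861

1212.1861 nm


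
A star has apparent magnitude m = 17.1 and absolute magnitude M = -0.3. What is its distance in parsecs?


d = 10^((m - M + 5)/5) = 10^((17.1 - -0.3 + 5)/5) = 30199.5172

30199.5172 pc


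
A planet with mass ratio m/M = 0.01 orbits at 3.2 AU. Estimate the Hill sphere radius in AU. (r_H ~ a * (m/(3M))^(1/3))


r_H = a * (m/3M)^(1/3) = 3.2 * (0.01/3)^(1/3) = 0.478

0.478 AU


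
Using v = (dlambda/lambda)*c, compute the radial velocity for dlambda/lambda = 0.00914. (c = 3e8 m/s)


v = (dlambda/lambda) * c = 0.00914 * 3e8 = 2.742e+06

2.742e+06 m/s


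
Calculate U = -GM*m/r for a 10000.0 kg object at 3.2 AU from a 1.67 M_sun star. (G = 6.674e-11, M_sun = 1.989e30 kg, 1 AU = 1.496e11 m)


M = 1.67 * 1.989e30 kg = 3.32163e+30 kg; r = 3.2 AU * 1.496e11 m/AU = 4.7872e+11 m. U = -GM*m/r = -(6.674e-11 * 3.32163e+30 * 10000.0) / 4.7872e+11 = -4.631e+12

-4.631e+12 J


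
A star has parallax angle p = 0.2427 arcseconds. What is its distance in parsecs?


d = 1/p = 1/0.2427 = 4.1203

4.1203 pc


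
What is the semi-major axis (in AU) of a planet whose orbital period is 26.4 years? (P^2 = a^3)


a = P^(2/3) = 26.4^(2/3) = 8.8662

8.8662 AU


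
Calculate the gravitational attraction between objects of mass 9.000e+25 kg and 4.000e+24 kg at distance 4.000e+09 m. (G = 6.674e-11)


F = G*m1*m2/r^2 = 6.674e-11 * 9.000e+25 * 4.000e+24 / (4.000e+09)^2 = 6.674e-11 * 3.600e+50 / 1.600e+19 = 1.502e+21

1.502e+21 N


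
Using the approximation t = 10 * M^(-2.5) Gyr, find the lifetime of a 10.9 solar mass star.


t = 10 * M^(-2.5) = 10 * 10.9^(-2.5) = 0.0255

0.0255 Gyr


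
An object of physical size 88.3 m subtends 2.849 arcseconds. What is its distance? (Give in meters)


D = size / theta_rad, theta_rad = 2.849 * pi/(180*3600) = 1.381e-05, D = 6.393e+06

6.393e+06 m


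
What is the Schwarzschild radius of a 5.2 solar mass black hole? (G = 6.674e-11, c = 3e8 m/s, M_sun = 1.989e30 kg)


M = 5.2 * 1.989e30 kg = 1.03428e+31 kg. rs = 2GM/c^2 = 2 * 6.674e-11 * 1.03428e+31 / (3e8)^2 = 15339.5216

15339.5216 m


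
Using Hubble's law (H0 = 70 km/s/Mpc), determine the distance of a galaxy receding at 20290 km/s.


d = v / H0 = 20290 / 70 = 289.8571

289.8571 Mpc


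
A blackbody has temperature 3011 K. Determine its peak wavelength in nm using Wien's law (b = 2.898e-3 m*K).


lam_max = b / T = 2.898e-3 / 3011 = 9.625e-07 m = 962.4709 nm

962.4709 nm


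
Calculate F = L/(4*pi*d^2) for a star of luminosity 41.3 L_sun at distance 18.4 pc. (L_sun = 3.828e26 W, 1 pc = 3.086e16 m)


F = L / (4*pi*d^2) = 1.581e+28 / (4*pi*(5.678e+17)^2) = 3.902e-09

3.902e-09 W/m^2


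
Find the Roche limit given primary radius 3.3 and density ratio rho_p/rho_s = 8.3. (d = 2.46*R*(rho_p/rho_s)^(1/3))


d_Roche = 2.46 * 3.3 * 8.3^(1/3) = 16.4365

16.4365


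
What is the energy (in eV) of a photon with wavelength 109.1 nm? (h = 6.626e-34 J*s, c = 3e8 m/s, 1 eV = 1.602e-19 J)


E = hc/lambda = 6.626e-34 * 3e8 / 1.091e-07 = 1.822e-18 J = 11.3733 eV

11.3733 eV


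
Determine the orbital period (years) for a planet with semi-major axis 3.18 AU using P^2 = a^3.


P = a^(3/2) = 3.18^1.5 = 5.6708

5.6708 years


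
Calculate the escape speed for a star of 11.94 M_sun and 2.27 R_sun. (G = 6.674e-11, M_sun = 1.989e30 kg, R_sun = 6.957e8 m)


M = 11.94 * 1.989e30 kg = 2.374866e+31 kg; R = 2.27 * 6.957e8 m = 1.579239e+09 m. v_esc = sqrt(2GM/R) = sqrt(2 * 6.674e-11 * 2.374866e+31 / 1.579239e+09) = 1.417e+06

1.417e+06 m/s


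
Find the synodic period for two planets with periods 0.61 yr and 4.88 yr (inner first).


1/P_syn = |1/P1 - 1/P2| = |1/0.61 - 1/4.88| => P_syn = 0.6971

0.6971 years


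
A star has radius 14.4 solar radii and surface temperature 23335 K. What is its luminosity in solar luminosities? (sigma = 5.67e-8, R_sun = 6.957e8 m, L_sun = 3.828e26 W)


R = 14.4 * 6.957e8 m = 1.001808e+10 m. L = 4*pi*R^2*sigma*T^4 = 4*pi*(1.001808e+10)^2 * 5.67e-8 * 23335^4 = 2.120279599e+31 W. L/L_sun = 2.120279599e+31 / 3.828e26 = 55388.7043

55388.7043 L_sun


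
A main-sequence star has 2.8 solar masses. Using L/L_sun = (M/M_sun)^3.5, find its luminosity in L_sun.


L/L_sun = (M/M_sun)^3.5 = 2.8^3.5 = 36.7327

36.7327 L_sun


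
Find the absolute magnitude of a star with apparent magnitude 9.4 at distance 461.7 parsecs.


M = m - 5*log10(d) + 5 = 9.4 - 5*log10(461.7) + 5 = 1.0782

1.0782


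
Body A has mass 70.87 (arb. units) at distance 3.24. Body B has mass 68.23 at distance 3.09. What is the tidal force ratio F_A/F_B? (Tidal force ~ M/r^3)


Ratio = (M1/r1^3) / (M2/r2^3) = (70.87/3.24^3) / (68.23/3.09^3) = 0.901

0.901


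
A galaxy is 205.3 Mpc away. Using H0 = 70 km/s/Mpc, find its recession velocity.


v = H0 * d = 70 * 205.3 = 14371.0

14371.0 km/s


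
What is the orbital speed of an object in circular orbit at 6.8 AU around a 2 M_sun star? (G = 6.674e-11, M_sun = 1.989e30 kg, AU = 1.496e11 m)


v = sqrt(GM/r) = sqrt(6.674e-11 * 3.978e+30 / 1.017e+12) = 16154.9358

16154.9358 m/s


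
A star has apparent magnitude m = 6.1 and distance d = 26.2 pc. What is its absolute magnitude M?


M = m - 5*log10(d) + 5 = 6.1 - 5*log10(26.2) + 5 = 4.0085

4.0085


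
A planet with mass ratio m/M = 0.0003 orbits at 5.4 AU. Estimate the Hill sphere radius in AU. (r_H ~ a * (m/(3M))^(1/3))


r_H = a * (m/3M)^(1/3) = 5.4 * (0.0003/3)^(1/3) = 0.2506

0.2506 AU


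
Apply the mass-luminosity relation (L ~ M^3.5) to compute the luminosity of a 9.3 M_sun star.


L/L_sun = (M/M_sun)^3.5 = 9.3^3.5 = 2452.9592

2452.9592 L_sun


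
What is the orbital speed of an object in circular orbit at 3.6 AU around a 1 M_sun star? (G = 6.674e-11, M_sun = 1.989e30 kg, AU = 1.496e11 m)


v = sqrt(GM/r) = sqrt(6.674e-11 * 1.989e+30 / 5.386e+11) = 15699.7756

15699.7756 m/s


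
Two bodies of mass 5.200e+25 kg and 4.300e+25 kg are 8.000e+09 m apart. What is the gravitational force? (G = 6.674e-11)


F = G*m1*m2/r^2 = 6.674e-11 * 5.200e+25 * 4.300e+25 / (8.000e+09)^2 = 6.674e-11 * 2.236e+51 / 6.400e+19 = 2.332e+21

2.332e+21 N


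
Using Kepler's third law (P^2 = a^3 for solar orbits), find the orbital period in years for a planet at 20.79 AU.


P = a^(3/2) = 20.79^1.5 = 94.7942

94.7942 years


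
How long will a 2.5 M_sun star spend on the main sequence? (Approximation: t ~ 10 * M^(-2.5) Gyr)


t = 10 * M^(-2.5) = 10 * 2.5^(-2.5) = 1.0119

1.0119 Gyr


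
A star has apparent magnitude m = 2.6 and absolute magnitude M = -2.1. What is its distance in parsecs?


d = 10^((m - M + 5)/5) = 10^((2.6 - -2.1 + 5)/5) = 87.0964

87.0964 pc


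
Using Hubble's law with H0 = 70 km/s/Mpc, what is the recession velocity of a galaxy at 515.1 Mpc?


v = H0 * d = 70 * 515.1 = 36057.0

36057.0 km/s


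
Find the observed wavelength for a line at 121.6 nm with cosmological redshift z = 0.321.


lam_obs = lam_emit * (1 + z) = 121.6 * (1 + 0.321) = 160.6336

160.6336 nm


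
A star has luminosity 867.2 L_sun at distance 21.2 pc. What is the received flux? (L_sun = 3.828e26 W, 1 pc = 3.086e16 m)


F = L / (4*pi*d^2) = 3.320e+29 / (4*pi*(6.542e+17)^2) = 6.172e-08

6.172e-08 W/m^2


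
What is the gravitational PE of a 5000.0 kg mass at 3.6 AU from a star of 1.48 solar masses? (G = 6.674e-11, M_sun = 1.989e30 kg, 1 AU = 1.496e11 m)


M = 1.48 * 1.989e30 kg = 2.94372e+30 kg; r = 3.6 AU * 1.496e11 m/AU = 5.3856e+11 m. U = -GM*m/r = -(6.674e-11 * 2.94372e+30 * 5000.0) / 5.3856e+11 = -1.824e+12

-1.824e+12 J


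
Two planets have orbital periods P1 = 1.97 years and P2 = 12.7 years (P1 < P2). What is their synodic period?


1/P_syn = |1/P1 - 1/P2| = |1/1.97 - 1/12.7| => P_syn = 2.3317

2.3317 years


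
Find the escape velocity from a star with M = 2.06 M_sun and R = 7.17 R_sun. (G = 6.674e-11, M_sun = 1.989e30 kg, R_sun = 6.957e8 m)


M = 2.06 * 1.989e30 kg = 4.09734e+30 kg; R = 7.17 * 6.957e8 m = 4.988169e+09 m. v_esc = sqrt(2GM/R) = sqrt(2 * 6.674e-11 * 4.09734e+30 / 4.988169e+09) = 331122.3695

331122.3695 m/s


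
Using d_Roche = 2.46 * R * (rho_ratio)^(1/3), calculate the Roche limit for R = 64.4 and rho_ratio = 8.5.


d_Roche = 2.46 * 64.4 * 8.5^(1/3) = 323.3161

323.3161


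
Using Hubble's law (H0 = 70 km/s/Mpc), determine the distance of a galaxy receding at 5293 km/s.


d = v / H0 = 5293 / 70 = 75.6143

75.6143 Mpc


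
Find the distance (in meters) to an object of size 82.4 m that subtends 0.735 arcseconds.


D = size / theta_rad, theta_rad = 0.735 * pi/(180*3600) = 3.563e-06, D = 2.312e+07

2.312e+07 m


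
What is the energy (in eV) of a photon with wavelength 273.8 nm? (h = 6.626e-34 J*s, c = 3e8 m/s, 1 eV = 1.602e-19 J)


E = hc/lambda = 6.626e-34 * 3e8 / 2.738e-07 = 7.260e-19 J = 4.5319 eV

4.5319 eV


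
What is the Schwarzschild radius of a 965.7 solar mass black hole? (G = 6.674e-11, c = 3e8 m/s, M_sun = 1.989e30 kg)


M = 965.7 * 1.989e30 kg = 1.9207773e+33 kg. rs = 2GM/c^2 = 2 * 6.674e-11 * 1.9207773e+33 / (3e8)^2 = 2.849e+06

2.849e+06 m


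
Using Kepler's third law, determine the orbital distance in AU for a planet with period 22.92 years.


a = P^(2/3) = 22.92^(2/3) = 8.0688

8.0688 AU


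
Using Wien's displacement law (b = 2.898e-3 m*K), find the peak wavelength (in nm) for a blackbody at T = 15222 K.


lam_max = b / T = 2.898e-3 / 15222 = 1.904e-07 m = 190.3823 nm

190.3823 nm


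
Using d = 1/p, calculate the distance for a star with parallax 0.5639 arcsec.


d = 1/p = 1/0.5639 = 1.7734

1.7734 pc


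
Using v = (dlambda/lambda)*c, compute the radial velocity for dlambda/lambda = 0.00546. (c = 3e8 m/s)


v = (dlambda/lambda) * c = 0.00546 * 3e8 = 1.638e+06

1.638e+06 m/s


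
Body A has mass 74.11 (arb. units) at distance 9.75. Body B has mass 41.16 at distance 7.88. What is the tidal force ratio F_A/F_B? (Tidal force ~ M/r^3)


Ratio = (M1/r1^3) / (M2/r2^3) = (74.11/9.75^3) / (41.16/7.88^3) = 0.9505

0.9505


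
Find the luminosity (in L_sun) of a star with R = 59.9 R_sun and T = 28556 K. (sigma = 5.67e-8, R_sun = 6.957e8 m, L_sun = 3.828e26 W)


R = 59.9 * 6.957e8 m = 4.167243e+10 m. L = 4*pi*R^2*sigma*T^4 = 4*pi*(4.167243e+10)^2 * 5.67e-8 * 28556^4 = 8.227730683e+32 W. L/L_sun = 8.227730683e+32 / 3.828e26 = 2.149e+06

2.149e+06 L_sun


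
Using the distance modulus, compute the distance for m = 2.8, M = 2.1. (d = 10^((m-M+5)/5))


d = 10^((m - M + 5)/5) = 10^((2.8 - 2.1 + 5)/5) = 13.8038

13.8038 pc


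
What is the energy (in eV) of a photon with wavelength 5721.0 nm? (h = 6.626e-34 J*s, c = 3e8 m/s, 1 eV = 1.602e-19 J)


E = hc/lambda = 6.626e-34 * 3e8 / 5.721e-06 = 3.475e-20 J = 0.2169 eV

0.2169 eV


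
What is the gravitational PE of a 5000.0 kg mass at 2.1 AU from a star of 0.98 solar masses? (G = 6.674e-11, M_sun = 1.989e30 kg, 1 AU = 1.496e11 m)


M = 0.98 * 1.989e30 kg = 1.94922e+30 kg; r = 2.1 AU * 1.496e11 m/AU = 3.1416e+11 m. U = -GM*m/r = -(6.674e-11 * 1.94922e+30 * 5000.0) / 3.1416e+11 = -2.070e+12

-2.070e+12 J


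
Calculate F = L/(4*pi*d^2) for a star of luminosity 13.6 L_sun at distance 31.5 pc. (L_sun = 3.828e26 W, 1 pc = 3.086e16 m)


F = L / (4*pi*d^2) = 5.206e+27 / (4*pi*(9.721e+17)^2) = 4.384e-10

4.384e-10 W/m^2


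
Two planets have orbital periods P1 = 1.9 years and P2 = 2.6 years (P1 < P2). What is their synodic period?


1/P_syn = |1/P1 - 1/P2| = |1/1.9 - 1/2.6| => P_syn = 7.0571

7.0571 years


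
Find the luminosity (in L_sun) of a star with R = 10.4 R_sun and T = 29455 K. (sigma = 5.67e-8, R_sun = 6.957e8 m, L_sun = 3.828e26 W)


R = 10.4 * 6.957e8 m = 7.23528e+09 m. L = 4*pi*R^2*sigma*T^4 = 4*pi*(7.23528e+09)^2 * 5.67e-8 * 29455^4 = 2.80762898e+31 W. L/L_sun = 2.80762898e+31 / 3.828e26 = 73344.5397

73344.5397 L_sun


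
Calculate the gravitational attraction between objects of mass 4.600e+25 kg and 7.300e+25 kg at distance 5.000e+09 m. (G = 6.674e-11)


F = G*m1*m2/r^2 = 6.674e-11 * 4.600e+25 * 7.300e+25 / (5.000e+09)^2 = 6.674e-11 * 3.358e+51 / 2.500e+19 = 8.965e+21

8.965e+21 N


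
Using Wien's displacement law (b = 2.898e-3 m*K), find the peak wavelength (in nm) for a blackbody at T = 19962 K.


lam_max = b / T = 2.898e-3 / 19962 = 1.452e-07 m = 145.1758 nm

145.1758 nm


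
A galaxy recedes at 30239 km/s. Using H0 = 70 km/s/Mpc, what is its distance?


d = v / H0 = 30239 / 70 = 431.9857

431.9857 Mpc


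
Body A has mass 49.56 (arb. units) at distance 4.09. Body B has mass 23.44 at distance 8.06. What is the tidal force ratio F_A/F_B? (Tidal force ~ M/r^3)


Ratio = (M1/r1^3) / (M2/r2^3) = (49.56/4.09^3) / (23.44/8.06^3) = 16.1811

16.1811


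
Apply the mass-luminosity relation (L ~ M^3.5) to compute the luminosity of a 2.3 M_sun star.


L/L_sun = (M/M_sun)^3.5 = 2.3^3.5 = 18.4522

18.4522 L_sun


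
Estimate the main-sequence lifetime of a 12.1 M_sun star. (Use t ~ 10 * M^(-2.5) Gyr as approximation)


t = 10 * M^(-2.5) = 10 * 12.1^(-2.5) = 0.0196

0.0196 Gyr


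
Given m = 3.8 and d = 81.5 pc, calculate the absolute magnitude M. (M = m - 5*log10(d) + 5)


M = m - 5*log10(d) + 5 = 3.8 - 5*log10(81.5) + 5 = -0.7558

-0.7558


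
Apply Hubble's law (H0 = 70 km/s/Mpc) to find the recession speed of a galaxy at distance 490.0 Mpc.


v = H0 * d = 70 * 490.0 = 34300.0

34300.0 km/s


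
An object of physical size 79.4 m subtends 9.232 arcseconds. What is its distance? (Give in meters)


D = size / theta_rad, theta_rad = 9.232 * pi/(180*3600) = 4.476e-05, D = 1.774e+06

1.774e+06 m


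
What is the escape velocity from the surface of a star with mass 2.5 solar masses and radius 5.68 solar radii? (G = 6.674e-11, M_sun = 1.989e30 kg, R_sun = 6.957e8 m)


M = 2.5 * 1.989e30 kg = 4.9725e+30 kg; R = 5.68 * 6.957e8 m = 3.951576e+09 m. v_esc = sqrt(2GM/R) = sqrt(2 * 6.674e-11 * 4.9725e+30 / 3.951576e+09) = 409836.2087

409836.2087 m/s


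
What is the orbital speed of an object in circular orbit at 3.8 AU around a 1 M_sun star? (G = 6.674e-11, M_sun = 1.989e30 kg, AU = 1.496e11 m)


v = sqrt(GM/r) = sqrt(6.674e-11 * 1.989e+30 / 5.685e+11) = 15281.0395

15281.0395 m/s


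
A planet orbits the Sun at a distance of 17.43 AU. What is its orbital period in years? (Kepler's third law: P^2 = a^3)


P = a^(3/2) = 17.43^1.5 = 72.7689

72.7689 years


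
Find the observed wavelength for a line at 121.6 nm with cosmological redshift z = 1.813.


lam_obs = lam_emit * (1 + z) = 121.6 * (1 + 1.813) = 342.0608

342.0608 nm


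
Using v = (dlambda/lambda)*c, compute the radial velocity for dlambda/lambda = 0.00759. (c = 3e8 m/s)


v = (dlambda/lambda) * c = 0.00759 * 3e8 = 2.277e+06

2.277e+06 m/s


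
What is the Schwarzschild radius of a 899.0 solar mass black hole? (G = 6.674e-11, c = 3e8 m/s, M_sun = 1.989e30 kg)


M = 899.0 * 1.989e30 kg = 1.788111e+33 kg. rs = 2GM/c^2 = 2 * 6.674e-11 * 1.788111e+33 / (3e8)^2 = 2.652e+06

2.652e+06 m


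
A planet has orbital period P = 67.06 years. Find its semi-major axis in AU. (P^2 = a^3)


a = P^(2/3) = 67.06^(2/3) = 16.506

16.506 AU


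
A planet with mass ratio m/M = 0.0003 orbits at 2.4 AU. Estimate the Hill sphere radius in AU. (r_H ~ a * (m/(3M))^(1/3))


r_H = a * (m/3M)^(1/3) = 2.4 * (0.0003/3)^(1/3) = 0.1114

0.1114 AU


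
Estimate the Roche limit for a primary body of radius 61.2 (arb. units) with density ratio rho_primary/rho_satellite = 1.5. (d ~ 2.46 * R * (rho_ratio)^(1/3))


d_Roche = 2.46 * 61.2 * 1.5^(1/3) = 172.339

172.339


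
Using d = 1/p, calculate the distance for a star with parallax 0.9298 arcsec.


d = 1/p = 1/0.9298 = 1.0755

1.0755 pc


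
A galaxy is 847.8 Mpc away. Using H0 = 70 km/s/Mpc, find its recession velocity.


v = H0 * d = 70 * 847.8 = 59346.0

59346.0 km/s


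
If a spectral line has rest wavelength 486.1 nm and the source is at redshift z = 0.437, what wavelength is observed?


lam_obs = lam_emit * (1 + z) = 486.1 * (1 + 0.437) = 698.5257

698.5257 nm


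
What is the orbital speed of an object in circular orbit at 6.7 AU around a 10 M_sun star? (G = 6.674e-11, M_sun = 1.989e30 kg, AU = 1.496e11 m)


v = sqrt(GM/r) = sqrt(6.674e-11 * 1.989e+31 / 1.002e+12) = 36392.1149

36392.1149 m/s


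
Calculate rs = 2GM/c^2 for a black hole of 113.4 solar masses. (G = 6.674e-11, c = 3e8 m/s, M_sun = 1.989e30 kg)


M = 113.4 * 1.989e30 kg = 2.255526e+32 kg. rs = 2GM/c^2 = 2 * 6.674e-11 * 2.255526e+32 / (3e8)^2 = 334519.5672

334519.5672 m


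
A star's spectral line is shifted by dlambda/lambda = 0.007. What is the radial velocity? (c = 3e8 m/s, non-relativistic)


v = (dlambda/lambda) * c = 0.007 * 3e8 = 2.100e+06

2.100e+06 m/s


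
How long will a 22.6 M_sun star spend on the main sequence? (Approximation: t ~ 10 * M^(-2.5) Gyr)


t = 10 * M^(-2.5) = 10 * 22.6^(-2.5) = 0.0041

0.0041 Gyr


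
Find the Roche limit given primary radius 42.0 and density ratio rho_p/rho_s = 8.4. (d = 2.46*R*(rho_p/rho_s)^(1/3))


d_Roche = 2.46 * 42.0 * 8.4^(1/3) = 210.0281

210.0281


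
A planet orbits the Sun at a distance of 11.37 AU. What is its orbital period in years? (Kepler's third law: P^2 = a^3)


P = a^(3/2) = 11.37^1.5 = 38.339

38.339 years


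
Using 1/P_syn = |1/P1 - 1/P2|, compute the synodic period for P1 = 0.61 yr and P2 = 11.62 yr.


1/P_syn = |1/P1 - 1/P2| = |1/0.61 - 1/11.62| => P_syn = 0.6438

0.6438 years


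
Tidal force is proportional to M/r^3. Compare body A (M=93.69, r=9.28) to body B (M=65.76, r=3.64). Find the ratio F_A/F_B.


Ratio = (M1/r1^3) / (M2/r2^3) = (93.69/9.28^3) / (65.76/3.64^3) = 0.086

0.086


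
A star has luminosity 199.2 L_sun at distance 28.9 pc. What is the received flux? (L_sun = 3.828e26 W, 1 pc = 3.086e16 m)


F = L / (4*pi*d^2) = 7.625e+28 / (4*pi*(8.919e+17)^2) = 7.629e-09

7.629e-09 W/m^2


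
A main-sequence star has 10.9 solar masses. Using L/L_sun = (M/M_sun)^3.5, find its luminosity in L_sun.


L/L_sun = (M/M_sun)^3.5 = 10.9^3.5 = 4275.5574

4275.5574 L_sun


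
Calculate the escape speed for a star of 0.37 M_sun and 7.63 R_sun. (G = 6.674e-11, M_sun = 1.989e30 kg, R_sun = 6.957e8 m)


M = 0.37 * 1.989e30 kg = 7.3593e+29 kg; R = 7.63 * 6.957e8 m = 5.308191e+09 m. v_esc = sqrt(2GM/R) = sqrt(2 * 6.674e-11 * 7.3593e+29 / 5.308191e+09) = 136035.7583

136035.7583 m/s


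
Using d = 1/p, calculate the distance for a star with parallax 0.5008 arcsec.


d = 1/p = 1/0.5008 = 1.9968

1.9968 pc
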